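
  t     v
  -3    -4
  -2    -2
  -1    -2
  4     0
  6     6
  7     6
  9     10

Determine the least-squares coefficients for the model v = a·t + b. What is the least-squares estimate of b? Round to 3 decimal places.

Normal-equation sums: Σt·t = 196, Σt = 20, Σ1 = 7.
Right-hand side: Σt·v = 186, Σv = 14.
Normal equations: [[196, 20]; [20, 7]]·[a, b]ᵀ = [186, 14]ᵀ.
Eliminating b: 7·(row 1) − 20·(row 2) gives 972·a = 7·186 − 20·14 = 1022, so a = 511/486.
Then b = (14 − 20·(511/486))/7 = -244/243.

b = -1.004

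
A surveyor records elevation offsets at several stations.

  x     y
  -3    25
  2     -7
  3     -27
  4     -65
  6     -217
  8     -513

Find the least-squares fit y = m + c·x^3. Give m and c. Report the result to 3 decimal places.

Sums needed: Σ1 = 6, Σx^3 = 800, Σx^3·x^3 = 314418.
Right-hand side: Σy = -804, Σx^3·y = -315148.
Normal equations: [[6, 800]; [800, 314418]]·[m, c]ᵀ = [-804, -315148]ᵀ.
Determinant 6·314418 − 800² = 1246508.
m = ((-804)·314418 − 800·(-315148))/1246508 = -168418/311627; c = (6·(-315148) − 800·(-804))/1246508 = -311922/311627.

m = -0.540, c = -1.001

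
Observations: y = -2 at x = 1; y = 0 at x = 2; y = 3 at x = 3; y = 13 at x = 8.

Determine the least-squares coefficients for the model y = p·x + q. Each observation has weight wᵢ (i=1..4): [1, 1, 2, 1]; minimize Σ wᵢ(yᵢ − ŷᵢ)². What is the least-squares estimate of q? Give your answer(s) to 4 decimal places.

q = -3.8425

The normal equations are: 87·p + 17·q = 120;  17·p + 5·q = 17.
det = 87·5 − 17² = 146.
p = (120·5 − 17·17)/146 = 311/146; q = (87·17 − 17·120)/146 = -561/146.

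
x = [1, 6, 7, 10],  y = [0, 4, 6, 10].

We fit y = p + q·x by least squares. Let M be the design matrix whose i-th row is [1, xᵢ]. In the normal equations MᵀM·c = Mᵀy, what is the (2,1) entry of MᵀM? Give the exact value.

Row 2 ↔ basis x, column 1 ↔ basis 1, so (MᵀM)_{2,1} = Σᵢ x = (1)·(1) + (6)·(1) + (7)·(1) + (10)·(1) = 24.

24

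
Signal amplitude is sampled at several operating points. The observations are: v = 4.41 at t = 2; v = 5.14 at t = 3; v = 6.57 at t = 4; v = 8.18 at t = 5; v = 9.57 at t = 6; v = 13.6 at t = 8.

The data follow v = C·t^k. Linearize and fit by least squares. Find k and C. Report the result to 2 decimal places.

Taking logs, ln v = k·ln t + ln C, so regress ln v on ln t.
XᵀX = [[13.7340, 8.6587]; [8.6587, 6]], rhs = [18.2937, 11.9738]ᵀ  (here Σln t = 8.6587, Σ(ln t)² = 13.7340, Σln v = 11.9738, Σln t·ln v = 18.2937).
Δ = 13.7340·6 − (8.6587)² = 7.4309; k = (18.2937·6 − 8.6587·11.9738)/7.4309 = 0.81880, ln C = (13.7340·11.9738 − 8.6587·18.2937)/7.4309 = 0.81401, so C = exp(0.81401) = 2.25695.

k = 0.82, C = 2.26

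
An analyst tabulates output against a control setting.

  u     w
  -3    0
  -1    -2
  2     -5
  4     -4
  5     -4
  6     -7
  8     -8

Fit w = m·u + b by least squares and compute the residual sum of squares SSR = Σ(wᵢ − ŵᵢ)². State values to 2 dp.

SSR = 6.30

From the data, Σu·u = 155, Σu = 21, Σ1 = 7.
Moment sums: Σu·w = -150, Σw = -30.
Eliminating b: 7·(row 1) − 21·(row 2) gives 644·m = 7·(-150) − 21·(-30) = -420, so m = -15/23.
Then b = ((-30) − 21·(-15/23))/7 = -375/161.
Residuals: 60/161, -52/161, -220/161, 151/161, 256/161, -122/161, -73/161; SSR = 1014/161.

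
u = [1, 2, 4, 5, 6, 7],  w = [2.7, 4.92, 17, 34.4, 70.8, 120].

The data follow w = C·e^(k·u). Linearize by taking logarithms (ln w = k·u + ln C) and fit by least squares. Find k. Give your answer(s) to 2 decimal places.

k = 0.64

With ln wᵢ as the transformed response and uᵢ as the regressor:
AᵀA = [[131.0000, 25.0000]; [25.0000, 6]], rhs = [92.2746, 18.0052]ᵀ  (here Σu = 25.0000, Σ(u)² = 131.0000, Σln w = 18.0052, Σu·ln w = 92.2746).
Solving (det = 161.0000): k = 0.64297, ln C = 0.32182.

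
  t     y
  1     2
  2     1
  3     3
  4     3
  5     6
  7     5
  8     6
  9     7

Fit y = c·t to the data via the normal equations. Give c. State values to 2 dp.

Compute the Gram sums: Σt·t = 249.
For Xᵀy: Σt·y = 201.
c = 201/249 = 0.807229.

c = 0.81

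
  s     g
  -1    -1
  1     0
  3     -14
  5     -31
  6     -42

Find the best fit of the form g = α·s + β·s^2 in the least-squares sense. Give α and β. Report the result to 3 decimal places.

α = -1.065, β = -1.009

With design matrix M, MᵀM = [[72, 368]; [368, 2004]] and Mᵀg = [-448, -2414]ᵀ.
Eliminating β: 2004·(row 1) − 368·(row 2) gives 8864·α = 2004·(-448) − 368·(-2414) = -9440, so α = -295/277.
Then β = ((-2414) − 368·(-295/277))/2004 = -559/554.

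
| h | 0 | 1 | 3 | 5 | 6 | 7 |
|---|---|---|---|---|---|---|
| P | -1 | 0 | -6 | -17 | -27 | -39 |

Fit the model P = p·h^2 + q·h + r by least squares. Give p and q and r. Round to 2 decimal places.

p = -1.00, q = 1.66, r = -0.99

AᵀA·[p, q, r]ᵀ = AᵀP reads: 4404·p + 712·q + 120·r = -3362;  712·p + 120·q + 22·r = -538;  120·p + 22·q + 6·r = -90.
(Σh^2·h^2 = 4404, Σh^2·h = 712, Σh^2 = 120, Σh·h = 120, Σh = 22, Σ1 = 6, Σh^2·P = -3362, Σh·P = -538, ΣP = -90.)
Row-reducing yields p = -3647/3630, q = 1004/605, r = -1799/1815.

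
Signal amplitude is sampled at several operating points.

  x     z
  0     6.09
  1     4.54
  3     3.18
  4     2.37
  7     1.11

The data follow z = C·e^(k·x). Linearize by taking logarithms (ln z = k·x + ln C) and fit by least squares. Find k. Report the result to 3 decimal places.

k = -0.239

Let Y = ln z. Fitting Y = k·x + ln C by least squares:
Σx = 15.0000, Σ(x)² = 75.0000, Σln z = 5.4437, Σx·ln z = 9.1657.
Normal system: [[75.0000, 15.0000]; [15.0000, 5]]·[k, ln C]ᵀ = [9.1657, 5.4437]ᵀ.
Slope k = (n·Σx·ln z − Σx·Σln z)/(n·Σ(x)² − (Σx)²) = (5·9.1657 − 15.0000·5.4437)/150.0000 = -0.23885; ln C = (Σln z − k·Σx)/n = 1.80529.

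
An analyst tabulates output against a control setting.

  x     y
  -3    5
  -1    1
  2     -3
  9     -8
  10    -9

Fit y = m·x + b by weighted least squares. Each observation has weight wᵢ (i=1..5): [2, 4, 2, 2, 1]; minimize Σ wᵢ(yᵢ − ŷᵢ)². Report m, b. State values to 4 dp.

From the data, Σwᵢ·x·x = 292, Σwᵢ·x = 22, Σwᵢ·1 = 11.
Right-hand side: Σwᵢ·x·y = -280, Σwᵢ·y = -17.
Determinant 292·11 − 22² = 2728.
m = ((-280)·11 − 22·(-17))/2728 = -123/124; b = (292·(-17) − 22·(-280))/2728 = 299/682.

m = -0.9919, b = 0.4384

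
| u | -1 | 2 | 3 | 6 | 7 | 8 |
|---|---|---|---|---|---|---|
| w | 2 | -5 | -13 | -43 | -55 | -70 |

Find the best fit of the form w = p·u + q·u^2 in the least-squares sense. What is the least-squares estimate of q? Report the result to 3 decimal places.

q = -0.892

Compute the Gram sums: Σu·u = 163, Σu·u^2 = 1105, Σu^2·u^2 = 7891.
Moment sums: Σu·w = -1254, Σu^2·w = -8858.
Normal equations: [[163, 1105]; [1105, 7891]]·[p, q]ᵀ = [-1254, -8858]ᵀ.
Eliminating q: 7891·(row 1) − 1105·(row 2) gives 65208·p = 7891·(-1254) − 1105·(-8858) = -107224, so p = -1031/627.
Then q = ((-8858) − 1105·(-1031/627))/7891 = -7273/8151.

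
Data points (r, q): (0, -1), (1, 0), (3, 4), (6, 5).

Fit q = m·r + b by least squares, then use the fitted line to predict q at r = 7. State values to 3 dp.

q̂ = 6.714

Normal-equation sums: Σr·r = 46, Σr = 10, Σ1 = 4.
Right-hand side: Σr·q = 42, Σq = 8.
Δ = 46·4 − 10² = 84.
m = (42·4 − 10·8)/84 = 22/21; b = (46·8 − 10·42)/84 = -13/21.
At r = 7: q̂ = (22/21)·(7) + (-13/21)·(1) = 47/7.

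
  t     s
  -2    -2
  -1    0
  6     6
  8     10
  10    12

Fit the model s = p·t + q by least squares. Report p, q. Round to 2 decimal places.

XᵀX·[p, q]ᵀ = Xᵀs reads: 205·p + 21·q = 240;  21·p + 5·q = 26.
(Σt·t = 205, Σt = 21, Σ1 = 5, Σt·s = 240, Σs = 26.)
Eliminating q: 5·(row 1) − 21·(row 2) gives 584·p = 5·240 − 21·26 = 654, so p = 327/292.
Then q = (26 − 21·(327/292))/5 = 145/292.

p = 1.12, q = 0.50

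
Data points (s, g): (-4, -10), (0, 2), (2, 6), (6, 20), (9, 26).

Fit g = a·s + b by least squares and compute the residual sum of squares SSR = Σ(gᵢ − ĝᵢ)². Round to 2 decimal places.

SSR = 4.86

The normal equations are: 137·a + 13·b = 406;  13·a + 5·b = 44.
(Σs·s = 137, Σs = 13, Σ1 = 5, Σs·g = 406, Σg = 44.)
det = 137·5 − 13² = 516.
a = (406·5 − 13·44)/516 = 243/86; b = (137·44 − 13·406)/516 = 125/86.
Residuals: -13/86, 47/86, -95/86, 137/86, -38/43; SSR = 209/43.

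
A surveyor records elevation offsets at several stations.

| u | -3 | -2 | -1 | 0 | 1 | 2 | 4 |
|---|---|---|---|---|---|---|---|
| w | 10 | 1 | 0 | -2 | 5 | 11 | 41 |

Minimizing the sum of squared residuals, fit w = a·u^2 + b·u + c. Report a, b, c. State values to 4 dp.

a = 1.9907, b = 2.4635, c = -0.8766

Sums needed: Σu^2·u^2 = 371, Σu^2·u = 37, Σu^2 = 35, Σu·u = 35, Σu = 1, Σ1 = 7.
For Aᵀw: Σu^2·w = 799, Σu·w = 159, Σw = 66.
Row-reducing yields a = 20233/10164, b = 3577/1452, c = -135/154.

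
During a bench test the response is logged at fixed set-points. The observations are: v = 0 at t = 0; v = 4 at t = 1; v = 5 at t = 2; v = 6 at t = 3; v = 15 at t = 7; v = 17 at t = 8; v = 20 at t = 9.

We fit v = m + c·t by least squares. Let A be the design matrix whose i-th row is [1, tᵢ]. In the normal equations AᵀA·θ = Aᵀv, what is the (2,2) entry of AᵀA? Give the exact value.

Row 2 ↔ basis t, column 2 ↔ basis t, so (AᵀA)_{2,2} = Σᵢ (t)·(t) = (0)·(0) + (1)·(1) + (2)·(2) + (3)·(3) + (7)·(7) + (8)·(8) + (9)·(9) = 208.

208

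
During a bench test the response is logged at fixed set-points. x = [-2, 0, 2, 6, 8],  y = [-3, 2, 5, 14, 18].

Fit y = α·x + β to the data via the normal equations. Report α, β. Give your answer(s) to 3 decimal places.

α = 2.081, β = 1.372

Entries of MᵀM: Σx·x = 108, Σx = 14, Σ1 = 5.
Moment sums: Σx·y = 244, Σy = 36.
Determinant 108·5 − 14² = 344.
α = (244·5 − 14·36)/344 = 179/86; β = (108·36 − 14·244)/344 = 59/43.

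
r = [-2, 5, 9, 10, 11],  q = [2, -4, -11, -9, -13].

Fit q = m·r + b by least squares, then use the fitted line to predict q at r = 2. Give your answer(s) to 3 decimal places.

q̂ = -1.920

The normal system AᵀA·[m, b]ᵀ = Aᵀq is [[331, 33]; [33, 5]]·[m, b]ᵀ = [-356, -35]ᵀ.
Δ = 331·5 − 33² = 566.
m = ((-356)·5 − 33·(-35))/566 = -625/566; b = (331·(-35) − 33·(-356))/566 = 163/566.
At r = 2: q̂ = (-625/566)·(2) + (163/566)·(1) = -1087/566.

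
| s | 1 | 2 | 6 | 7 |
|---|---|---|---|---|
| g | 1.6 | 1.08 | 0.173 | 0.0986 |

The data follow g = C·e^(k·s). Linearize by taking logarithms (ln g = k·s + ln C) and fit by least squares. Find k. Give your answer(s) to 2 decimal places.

Let Y = ln g. Fitting Y = k·s + ln C by least squares:
XᵀX = [[90.0000, 16.0000]; [16.0000, 4]], rhs = [-26.1196, -3.5242]ᵀ  (here Σs = 16.0000, Σ(s)² = 90.0000, Σln g = -3.5242, Σs·ln g = -26.1196).
Slope k = (n·Σs·ln g − Σs·Σln g)/(n·Σ(s)² − (Σs)²) = (4·-26.1196 − 16.0000·-3.5242)/104.0000 = -0.46242; ln C = (Σln g − k·Σs)/n = 0.96863.

k = -0.46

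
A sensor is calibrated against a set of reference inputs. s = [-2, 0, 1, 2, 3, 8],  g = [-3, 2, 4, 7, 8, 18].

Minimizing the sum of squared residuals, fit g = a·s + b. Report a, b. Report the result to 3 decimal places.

With design matrix A, AᵀA = [[82, 12]; [12, 6]] and Aᵀg = [192, 36]ᵀ.
Δ = 82·6 − 12² = 348.
a = (192·6 − 12·36)/348 = 60/29; b = (82·36 − 12·192)/348 = 54/29.

a = 2.069, b = 1.862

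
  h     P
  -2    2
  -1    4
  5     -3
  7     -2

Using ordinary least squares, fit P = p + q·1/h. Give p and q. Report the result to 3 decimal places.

The normal system MᵀM·[p, q]ᵀ = MᵀP is [[4, -81/70]; [-81/70, 6421/4900]]·[p, q]ᵀ = [1, -206/35]ᵀ.
Δ = 4·(6421/4900) − (-81/70)² = 19123/4900.
p = (1·(6421/4900) − (-81/70)·(-206/35))/(19123/4900) = -26951/19123; q = (4·(-206/35) − (-81/70)·1)/(19123/4900) = -109690/19123.

p = -1.409, q = -5.736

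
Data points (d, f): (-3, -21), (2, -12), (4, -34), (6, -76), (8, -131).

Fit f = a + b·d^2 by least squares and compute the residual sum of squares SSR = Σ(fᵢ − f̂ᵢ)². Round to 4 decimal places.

SSR = 2.7987

Compute the Gram sums: Σ1 = 5, Σd^2 = 129, Σd^2·d^2 = 5745.
For Xᵀf: Σf = -274, Σd^2·f = -11901.
Δ = 5·5745 − 129² = 12084.
a = ((-274)·5745 − 129·(-11901))/12084 = -12967/4028; b = (5·(-11901) − 129·(-274))/12084 = -8053/4028.
Residuals: 214/1007, -3157/4028, 4863/4028, -3253/4028, 691/4028; SSR = 11273/4028.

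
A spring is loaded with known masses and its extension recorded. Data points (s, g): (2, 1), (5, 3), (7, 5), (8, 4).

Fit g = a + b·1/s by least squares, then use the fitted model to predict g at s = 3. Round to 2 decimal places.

The normal equations are: 4·a + (271/280)·b = 13;  (271/280)·a + (25561/78400)·b = 81/35.
(Σ1 = 4, Σ1/s = 271/280, Σ1/s·1/s = 25561/78400, Σg = 13, Σ1/s·g = 81/35.)
det = 4·(25561/78400) − (271/280)² = 28803/78400.
a = (13·(25561/78400) − (271/280)·(81/35))/(28803/78400) = 156685/28803; b = (4·(81/35) − (271/280)·13)/(28803/78400) = -260680/28803.
At s = 3: ĝ = (156685/28803)·(1) + (-260680/28803)·(1/3) = 209375/86409.

ĝ = 2.42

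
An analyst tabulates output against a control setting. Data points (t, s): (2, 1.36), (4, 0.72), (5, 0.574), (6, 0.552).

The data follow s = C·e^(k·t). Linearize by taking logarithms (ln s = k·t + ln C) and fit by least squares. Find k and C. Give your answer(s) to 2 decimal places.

k = -0.24, C = 2.04

Let Y = ln s. Fitting Y = k·t + ln C by least squares:
XᵀX = [[81.0000, 17.0000]; [17.0000, 4]], rhs = [-7.0399, -1.1704]ᵀ  (here Σt = 17.0000, Σ(t)² = 81.0000, Σln s = -1.1704, Σt·ln s = -7.0399).
Solving (det = 35.0000): k = -0.23611, ln C = 0.71086, so C = exp(0.71086) = 2.03574.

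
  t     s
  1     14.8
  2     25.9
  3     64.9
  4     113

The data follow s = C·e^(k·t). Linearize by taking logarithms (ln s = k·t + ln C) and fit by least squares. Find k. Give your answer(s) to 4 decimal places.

k = 0.7017

Taking logs, ln s = k·t + ln C, so regress ln s on t.
AᵀA = [[30.0000, 10.0000]; [10.0000, 4]], rhs = [40.6312, 14.8491]ᵀ  (here Σt = 10.0000, Σ(t)² = 30.0000, Σln s = 14.8491, Σt·ln s = 40.6312).
Δ = 30.0000·4 − (10.0000)² = 20.0000; k = (40.6312·4 − 10.0000·14.8491)/20.0000 = 0.70169, ln C = (30.0000·14.8491 − 10.0000·40.6312)/20.0000 = 1.95805.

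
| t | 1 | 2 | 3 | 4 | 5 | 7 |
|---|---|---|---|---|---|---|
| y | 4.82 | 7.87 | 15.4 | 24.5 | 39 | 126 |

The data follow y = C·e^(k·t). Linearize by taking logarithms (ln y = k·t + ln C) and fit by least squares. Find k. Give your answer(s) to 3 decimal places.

k = 0.541

Taking logs, ln y = k·t + ln C, so regress ln y on t.
AᵀA = [[104.0000, 22.0000]; [22.0000, 6]], rhs = [78.8685, 18.0687]ᵀ  (here Σt = 22.0000, Σ(t)² = 104.0000, Σln y = 18.0687, Σt·ln y = 78.8685).
Δ = 104.0000·6 − (22.0000)² = 140.0000; k = (78.8685·6 − 22.0000·18.0687)/140.0000 = 0.54071, ln C = (104.0000·18.0687 − 22.0000·78.8685)/140.0000 = 1.02886.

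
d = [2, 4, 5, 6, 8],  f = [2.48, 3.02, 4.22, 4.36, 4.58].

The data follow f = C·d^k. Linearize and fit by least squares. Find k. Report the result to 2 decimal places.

k = 0.49

With ln fᵢ as the transformed response and ln dᵢ as the regressor:
Σln d = 7.5601, Σ(ln d)² = 12.5270, Σln f = 6.4475, Σln d·ln f = 10.2817.
Equations: 12.5270·k + 7.5601·ln C = 10.2817;  7.5601·k + 5·ln C = 6.4475.
Δ = 12.5270·5 − (7.5601)² = 5.4804; k = (10.2817·5 − 7.5601·6.4475)/5.4804 = 0.48622, ln C = (12.5270·6.4475 − 7.5601·10.2817)/5.4804 = 0.55432.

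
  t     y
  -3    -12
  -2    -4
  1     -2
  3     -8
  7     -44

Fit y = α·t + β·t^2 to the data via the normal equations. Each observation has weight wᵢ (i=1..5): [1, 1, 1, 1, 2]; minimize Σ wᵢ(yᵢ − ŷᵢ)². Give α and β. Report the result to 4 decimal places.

Sums needed: Σwᵢ·t·t = 121, Σwᵢ·t·t^2 = 679, Σwᵢ·t^2·t^2 = 4981.
For MᵀWy: Σwᵢ·t·y = -598, Σwᵢ·t^2·y = -4510.
Normal equations: [[121, 679]; [679, 4981]]·[α, β]ᵀ = [-598, -4510]ᵀ.
Eliminating β: 4981·(row 1) − 679·(row 2) gives 141660·α = 4981·(-598) − 679·(-4510) = 83652, so α = 6971/11805.
Then β = ((-4510) − 679·(6971/11805))/4981 = -11639/11805.

α = 0.5905, β = -0.9859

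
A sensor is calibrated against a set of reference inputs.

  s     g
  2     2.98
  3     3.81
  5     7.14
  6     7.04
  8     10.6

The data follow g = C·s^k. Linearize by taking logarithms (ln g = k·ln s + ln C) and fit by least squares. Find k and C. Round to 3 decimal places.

k = 0.916, C = 1.506

Linearized form: ln g = k·ln s + ln C. From the 5 transformed points,
Σln s = 7.2724, Σ(ln s)² = 11.8122, Σln g = 8.7077, Σln s·ln g = 13.7962.
Equations: 11.8122·k + 7.2724·ln C = 13.7962;  7.2724·k + 5·ln C = 8.7077.
Δ = 11.8122·5 − (7.2724)² = 6.1731; k = (13.7962·5 − 7.2724·8.7077)/6.1731 = 0.91603, ln C = (11.8122·8.7077 − 7.2724·13.7962)/6.1731 = 0.40919, so C = exp(0.40919) = 1.50560.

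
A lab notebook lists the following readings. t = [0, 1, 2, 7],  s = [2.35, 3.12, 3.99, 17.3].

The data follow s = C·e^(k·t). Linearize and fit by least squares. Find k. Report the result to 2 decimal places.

Let Y = ln s. Fitting Y = k·t + ln C by least squares:
AᵀA = [[54.0000, 10.0000]; [10.0000, 4]], rhs = [23.8604, 6.2267]ᵀ  (here Σt = 10.0000, Σ(t)² = 54.0000, Σln s = 6.2267, Σt·ln s = 23.8604).
Slope k = (n·Σt·ln s − Σt·Σln s)/(n·Σ(t)² − (Σt)²) = (4·23.8604 − 10.0000·6.2267)/116.0000 = 0.28598; ln C = (Σln s − k·Σt)/n = 0.84173.

k = 0.29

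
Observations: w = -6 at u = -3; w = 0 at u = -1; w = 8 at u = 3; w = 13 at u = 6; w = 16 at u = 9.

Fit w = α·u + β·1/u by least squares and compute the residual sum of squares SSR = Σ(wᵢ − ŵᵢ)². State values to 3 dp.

Setting ∂/∂α … = 0 gives: 136·α + 5·β = 264;  5·α + (409/324)·β = 155/18.
(Σu·u = 136, Σu·1/u = 5, Σ1/u·1/u = 409/324, Σu·w = 264, Σ1/u·w = 155/18.)
det = 136·(409/324) − 5² = 11881/81.
α = (264·(409/324) − 5·(155/18))/(11881/81) = 47013/23762; β = (136·(155/18) − 5·264)/(11881/81) = -12060/11881.
Residuals: -9573/23762, 22893/23762, 57097/23762, 15424/11881, -40245/23762; SSR = 135659/11881.

SSR = 11.418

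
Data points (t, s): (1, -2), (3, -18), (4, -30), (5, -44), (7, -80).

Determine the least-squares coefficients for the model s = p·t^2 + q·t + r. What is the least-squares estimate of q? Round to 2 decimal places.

q = -3.10

Compute the Gram sums: Σt^2·t^2 = 3364, Σt^2·t = 560, Σt^2 = 100, Σt·t = 100, Σt = 20, Σ1 = 5.
Moment sums: Σt^2·s = -5664, Σt·s = -956, Σs = -174.
Normal equations: [[3364, 560, 100]; [560, 100, 20]; [100, 20, 5]]·[p, q, r]ᵀ = [-5664, -956, -174]ᵀ.
Solving the 3×3 system (Gaussian elimination) gives p = -26/21, q = -65/21, r = 82/35.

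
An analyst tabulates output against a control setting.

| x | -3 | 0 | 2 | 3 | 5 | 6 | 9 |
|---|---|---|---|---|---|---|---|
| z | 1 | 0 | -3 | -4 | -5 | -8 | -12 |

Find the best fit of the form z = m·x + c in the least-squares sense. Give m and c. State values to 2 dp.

Forming AᵀA = [[164, 22]; [22, 7]] and Aᵀz = [-202, -31]ᵀ gives AᵀA·[m, c]ᵀ = Aᵀz.
Determinant 164·7 − 22² = 664.
m = ((-202)·7 − 22·(-31))/664 = -183/166; c = (164·(-31) − 22·(-202))/664 = -80/83.

m = -1.10, c = -0.96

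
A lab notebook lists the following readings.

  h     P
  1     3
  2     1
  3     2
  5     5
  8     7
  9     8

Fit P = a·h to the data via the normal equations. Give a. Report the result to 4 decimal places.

a = 0.8913

From the data, Σh·h = 184.
For MᵀP: Σh·P = 164.
Normal equations: [[184]]·[a]ᵀ = [164]ᵀ.
a = 164/184 = 0.891304.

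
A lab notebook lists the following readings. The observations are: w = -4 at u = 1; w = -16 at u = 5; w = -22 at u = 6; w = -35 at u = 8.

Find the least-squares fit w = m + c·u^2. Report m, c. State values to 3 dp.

With design matrix X, XᵀX = [[4, 126]; [126, 6018]] and Xᵀw = [-77, -3436]ᵀ.
Eliminating c: 6018·(row 1) − 126·(row 2) gives 8196·m = 6018·(-77) − 126·(-3436) = -30450, so m = -5075/1366.
Then c = ((-3436) − 126·(-5075/1366))/6018 = -2021/4098.

m = -3.715, c = -0.493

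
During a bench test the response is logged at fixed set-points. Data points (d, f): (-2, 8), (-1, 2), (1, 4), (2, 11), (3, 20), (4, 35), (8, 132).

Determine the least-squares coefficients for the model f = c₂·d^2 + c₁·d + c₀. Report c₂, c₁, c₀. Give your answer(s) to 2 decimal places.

c₂ = 1.97, c₁ = 0.61, c₀ = 1.16

The normal system AᵀA·[c₂, c₁, c₀]ᵀ = Aᵀf is [[4467, 603, 99]; [603, 99, 15]; [99, 15, 7]]·[c₂, c₁, c₀]ᵀ = [9270, 1264, 212]ᵀ.
Solving the 3×3 system (Gaussian elimination) gives c₂ = 9997/5082, c₁ = 4657/7623, c₀ = 839/726.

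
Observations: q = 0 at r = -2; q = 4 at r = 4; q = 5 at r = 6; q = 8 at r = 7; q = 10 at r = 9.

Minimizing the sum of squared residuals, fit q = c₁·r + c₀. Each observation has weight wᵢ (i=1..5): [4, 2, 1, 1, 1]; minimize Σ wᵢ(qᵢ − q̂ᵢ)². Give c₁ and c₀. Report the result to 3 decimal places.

With design matrix M, MᵀWM = [[214, 22]; [22, 9]] and MᵀWq = [208, 31]ᵀ.
Determinant 214·9 − 22² = 1442.
c₁ = (208·9 − 22·31)/1442 = 85/103; c₀ = (214·31 − 22·208)/1442 = 147/103.

c₁ = 0.825, c₀ = 1.427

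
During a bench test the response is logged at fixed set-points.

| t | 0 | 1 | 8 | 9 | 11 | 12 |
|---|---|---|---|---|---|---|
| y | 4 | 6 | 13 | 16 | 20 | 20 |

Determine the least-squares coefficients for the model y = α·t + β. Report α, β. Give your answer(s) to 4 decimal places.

Entries of AᵀA: Σt·t = 411, Σt = 41, Σ1 = 6.
Moment sums: Σt·y = 714, Σy = 79.
det = 411·6 − 41² = 785.
α = (714·6 − 41·79)/785 = 209/157; β = (411·79 − 41·714)/785 = 639/157.

α = 1.3312, β = 4.0701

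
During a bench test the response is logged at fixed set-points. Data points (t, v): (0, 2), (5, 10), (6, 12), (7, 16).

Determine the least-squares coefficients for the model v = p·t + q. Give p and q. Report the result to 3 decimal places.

From the data, Σt·t = 110, Σt = 18, Σ1 = 4.
Moment sums: Σt·v = 234, Σv = 40.
Δ = 110·4 − 18² = 116.
p = (234·4 − 18·40)/116 = 54/29; q = (110·40 − 18·234)/116 = 47/29.

p = 1.862, q = 1.621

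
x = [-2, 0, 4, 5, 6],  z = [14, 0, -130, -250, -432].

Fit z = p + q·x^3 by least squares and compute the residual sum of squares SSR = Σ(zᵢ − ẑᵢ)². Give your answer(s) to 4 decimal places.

SSR = 3.5895

The normal equations are: 5·p + 397·q = -798;  397·p + 66441·q = -132994.
Δ = 5·66441 − 397² = 174596.
p = ((-798)·66441 − 397·(-132994))/174596 = -55325/43649; q = (5·(-132994) − 397·(-798))/174596 = -87041/43649.
Residuals: -29917/43649, 55325/43649, -48421/43649, 23200/43649, -187/43649; SSR = 156676/43649.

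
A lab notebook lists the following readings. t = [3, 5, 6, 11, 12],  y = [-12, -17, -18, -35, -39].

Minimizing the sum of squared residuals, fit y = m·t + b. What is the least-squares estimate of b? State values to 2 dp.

b = -1.64

With design matrix A, AᵀA = [[335, 37]; [37, 5]] and Aᵀy = [-1082, -121]ᵀ.
Determinant 335·5 − 37² = 306.
m = ((-1082)·5 − 37·(-121))/306 = -311/102; b = (335·(-121) − 37·(-1082))/306 = -167/102.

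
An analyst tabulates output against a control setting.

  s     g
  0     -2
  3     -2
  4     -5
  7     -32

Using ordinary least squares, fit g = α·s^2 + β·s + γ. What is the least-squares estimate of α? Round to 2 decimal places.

The normal system XᵀX·[α, β, γ]ᵀ = Xᵀg is [[2738, 434, 74]; [434, 74, 14]; [74, 14, 4]]·[α, β, γ]ᵀ = [-1666, -250, -41]ᵀ.
Row-reducing yields α = -9/8, β = 723/200, γ = -209/100.

α = -1.13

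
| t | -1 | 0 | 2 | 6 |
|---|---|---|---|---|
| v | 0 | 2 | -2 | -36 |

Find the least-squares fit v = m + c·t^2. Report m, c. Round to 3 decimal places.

Compute the Gram sums: Σ1 = 4, Σt^2 = 41, Σt^2·t^2 = 1313.
Moment sums: Σv = -36, Σt^2·v = -1304.
Eliminating c: 1313·(row 1) − 41·(row 2) gives 3571·m = 1313·(-36) − 41·(-1304) = 6196, so m = 6196/3571.
Then c = ((-1304) − 41·(6196/3571))/1313 = -3740/3571.

m = 1.735, c = -1.047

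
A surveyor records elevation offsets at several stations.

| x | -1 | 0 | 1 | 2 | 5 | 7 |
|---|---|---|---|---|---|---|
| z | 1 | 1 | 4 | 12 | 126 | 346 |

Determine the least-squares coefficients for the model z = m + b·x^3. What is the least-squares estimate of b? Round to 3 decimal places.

b = 1.001

The normal equations are: 6·m + 476·b = 490;  476·m + 133340·b = 134527.
Determinant 6·133340 − 476² = 573464.
m = (490·133340 − 476·134527)/573464 = 325437/143366; b = (6·134527 − 476·490)/573464 = 286961/286732.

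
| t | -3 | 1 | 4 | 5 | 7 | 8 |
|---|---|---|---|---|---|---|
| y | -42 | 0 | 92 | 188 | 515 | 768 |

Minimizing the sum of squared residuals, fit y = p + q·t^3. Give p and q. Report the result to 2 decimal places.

p = -1.77, q = 1.50

Entries of XᵀX: Σ1 = 6, Σt^3 = 1018, Σt^3·t^3 = 400244.
For Xᵀy: Σy = 1521, Σt^3·y = 600383.
So XᵀX·[p, q]ᵀ = Xᵀy: [[6, 1018]; [1018, 400244]]·[p, q]ᵀ = [1521, 600383]ᵀ.
Determinant 6·400244 − 1018² = 1365140.
p = (1521·400244 − 1018·600383)/1365140 = -241877/136514; q = (6·600383 − 1018·1521)/1365140 = 102696/68257.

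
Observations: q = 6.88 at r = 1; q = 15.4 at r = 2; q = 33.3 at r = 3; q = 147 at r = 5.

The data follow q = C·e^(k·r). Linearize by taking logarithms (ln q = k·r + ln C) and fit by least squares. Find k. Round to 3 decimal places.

k = 0.763

Let Y = ln q. Fitting Y = k·r + ln C by least squares:
Over the data: Σr = 11.0000, Σ(r)² = 39.0000, Σln q = 13.1590, Σr·ln q = 42.8662.
Normal system: [[39.0000, 11.0000]; [11.0000, 4]]·[k, ln C]ᵀ = [42.8662, 13.1590]ᵀ.
Δ = 39.0000·4 − (11.0000)² = 35.0000; k = (42.8662·4 − 11.0000·13.1590)/35.0000 = 0.76331, ln C = (39.0000·13.1590 − 11.0000·42.8662)/35.0000 = 1.19063.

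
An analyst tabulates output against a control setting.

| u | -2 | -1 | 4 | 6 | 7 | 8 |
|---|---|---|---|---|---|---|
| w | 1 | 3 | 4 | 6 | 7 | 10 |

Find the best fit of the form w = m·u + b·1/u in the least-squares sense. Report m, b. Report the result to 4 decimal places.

The normal system XᵀX·[m, b]ᵀ = Xᵀw is [[170, 6]; [6, 38845/28224]]·[m, b]ᵀ = [176, 3/4]ᵀ.
Determinant 170·(38845/28224) − 6² = 2793793/14112.
m = (176·(38845/28224) − 6·(3/4))/(2793793/14112) = 3354856/2793793; b = (170·(3/4) − 6·176)/(2793793/14112) = -13102992/2793793.

m = 1.2008, b = -4.6900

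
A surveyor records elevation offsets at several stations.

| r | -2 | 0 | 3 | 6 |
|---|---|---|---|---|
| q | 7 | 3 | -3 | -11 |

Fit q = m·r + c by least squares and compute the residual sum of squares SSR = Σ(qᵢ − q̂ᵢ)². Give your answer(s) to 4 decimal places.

SSR = 1.0340

With design matrix X, XᵀX = [[49, 7]; [7, 4]] and Xᵀq = [-89, -4]ᵀ.
det = 49·4 − 7² = 147.
m = ((-89)·4 − 7·(-4))/147 = -328/147; c = (49·(-4) − 7·(-89))/147 = 61/21.
Residuals: -18/49, 2/21, 116/147, -76/147; SSR = 152/147.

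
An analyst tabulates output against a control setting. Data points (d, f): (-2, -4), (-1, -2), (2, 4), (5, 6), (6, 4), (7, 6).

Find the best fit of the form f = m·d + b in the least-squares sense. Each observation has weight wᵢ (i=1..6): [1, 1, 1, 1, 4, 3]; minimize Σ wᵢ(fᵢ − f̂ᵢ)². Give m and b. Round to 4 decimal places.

m = 0.9438, b = -0.7496

MᵀWM·[m, b]ᵀ = MᵀWf reads: 325·m + 49·b = 270;  49·m + 11·b = 38.
Δ = 325·11 − 49² = 1174.
m = (270·11 − 49·38)/1174 = 554/587; b = (325·38 − 49·270)/1174 = -440/587.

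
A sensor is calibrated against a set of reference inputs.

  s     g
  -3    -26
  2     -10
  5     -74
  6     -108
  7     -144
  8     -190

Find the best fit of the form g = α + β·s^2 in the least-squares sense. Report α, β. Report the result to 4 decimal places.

α = 1.0766, β = -2.9864

Entries of XᵀX: Σ1 = 6, Σs^2 = 187, Σs^2·s^2 = 8515.
Moment sums: Σg = -552, Σs^2·g = -25228.
Eliminating β: 8515·(row 1) − 187·(row 2) gives 16121·α = 8515·(-552) − 187·(-25228) = 17356, so α = 17356/16121.
Then β = ((-25228) − 187·(17356/16121))/8515 = -48144/16121.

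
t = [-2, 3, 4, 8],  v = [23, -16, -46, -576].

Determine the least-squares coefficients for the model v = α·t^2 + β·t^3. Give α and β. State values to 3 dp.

The normal system MᵀM·[α, β]ᵀ = Mᵀv is [[4449, 34003]; [34003, 267033]]·[α, β]ᵀ = [-37652, -298472]ᵀ.
Δ = 4449·267033 − 34003² = 31825808.
α = ((-37652)·267033 − 34003·(-298472))/31825808 = 3379175/1136636; β = (4449·(-298472) − 34003·(-37652))/31825808 = -1700749/1136636.

α = 2.973, β = -1.496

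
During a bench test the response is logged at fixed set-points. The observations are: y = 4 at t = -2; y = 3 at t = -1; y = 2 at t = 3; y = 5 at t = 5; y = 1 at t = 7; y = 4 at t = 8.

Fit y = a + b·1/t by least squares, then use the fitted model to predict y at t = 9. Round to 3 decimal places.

Compute the Gram sums: Σ1 = 6, Σ1/t = -587/840, Σ1/t·1/t = 1014049/705600.
Moment sums: Σy = 19, Σ1/t·y = -113/42.
So XᵀX·[a, b]ᵀ = Xᵀy: [[6, -587/840]; [-587/840, 1014049/705600]]·[a, b]ᵀ = [19, -113/42]ᵀ.
Eliminating b: (1014049/705600)·(row 1) − (-587/840)·(row 2) gives (229589/28224)·a = (1014049/705600)·19 − (-587/840)·(-113/42) = 17940311/705600, so a = 17940311/5739725.
Then b = ((-113/42) − (-587/840)·(17940311/5739725))/(1014049/705600) = -404376/1147945.
At t = 9: ŷ = (17940311/5739725)·(1) + (-404376/1147945)·(1/9) = 53146973/17219175.

ŷ = 3.086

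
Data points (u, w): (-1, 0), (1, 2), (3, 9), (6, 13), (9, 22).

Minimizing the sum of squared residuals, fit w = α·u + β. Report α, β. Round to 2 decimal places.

From the data, Σu·u = 128, Σu = 18, Σ1 = 5.
And Σu·w = 305, Σw = 46.
Normal equations: [[128, 18]; [18, 5]]·[α, β]ᵀ = [305, 46]ᵀ.
Eliminating β: 5·(row 1) − 18·(row 2) gives 316·α = 5·305 − 18·46 = 697, so α = 697/316.
Then β = (46 − 18·(697/316))/5 = 199/158.

α = 2.21, β = 1.26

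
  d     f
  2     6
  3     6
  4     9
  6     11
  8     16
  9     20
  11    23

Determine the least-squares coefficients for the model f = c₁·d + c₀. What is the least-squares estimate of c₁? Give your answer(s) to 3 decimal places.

XᵀX·[c₁, c₀]ᵀ = Xᵀf reads: 331·c₁ + 43·c₀ = 693;  43·c₁ + 7·c₀ = 91.
Eliminating c₀: 7·(row 1) − 43·(row 2) gives 468·c₁ = 7·693 − 43·91 = 938, so c₁ = 469/234.
Then c₀ = (91 − 43·(469/234))/7 = 161/234.

c₁ = 2.004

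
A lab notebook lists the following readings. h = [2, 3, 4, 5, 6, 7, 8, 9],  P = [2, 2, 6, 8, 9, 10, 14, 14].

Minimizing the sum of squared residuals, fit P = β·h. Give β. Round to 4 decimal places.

β = 1.5352

Forming AᵀA = [[284]] and AᵀP = [436]ᵀ gives AᵀA·[β]ᵀ = AᵀP.
β = 436/284 = 1.53521.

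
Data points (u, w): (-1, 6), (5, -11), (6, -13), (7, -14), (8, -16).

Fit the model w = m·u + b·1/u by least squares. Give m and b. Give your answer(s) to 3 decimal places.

m = -1.969, b = -4.098

With design matrix X, XᵀX = [[175, 5]; [5, 778849/705600]] and Xᵀw = [-365, -431/30]ᵀ.
Δ = 175·(778849/705600) − 5² = 678049/4032.
m = ((-365)·(778849/705600) − 5·(-431/30))/(678049/4032) = -46718857/23731715; b = (175·(-431/30) − 5·(-365))/(678049/4032) = -2778720/678049.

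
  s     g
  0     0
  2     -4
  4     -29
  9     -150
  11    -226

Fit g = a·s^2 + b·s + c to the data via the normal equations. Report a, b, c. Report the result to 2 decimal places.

From the data, Σs^2·s^2 = 21474, Σs^2·s = 2132, Σs^2 = 222, Σs·s = 222, Σs = 26, Σ1 = 5.
Moment sums: Σs^2·g = -39976, Σs·g = -3960, Σg = -409.
AᵀA·[a, b, c]ᵀ = Aᵀg becomes [[21474, 2132, 222]; [2132, 222, 26]; [222, 26, 5]]·[a, b, c]ᵀ = [-39976, -3960, -409]ᵀ.
Solving the 3×3 system (Gaussian elimination) gives a = -126909/65839, b = 38827/65839, c = 47229/65839.

a = -1.93, b = 0.59, c = 0.72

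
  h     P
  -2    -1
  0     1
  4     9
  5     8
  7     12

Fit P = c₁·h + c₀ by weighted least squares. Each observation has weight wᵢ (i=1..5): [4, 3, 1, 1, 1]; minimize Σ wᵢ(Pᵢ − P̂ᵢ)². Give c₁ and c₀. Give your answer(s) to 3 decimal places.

Setting ∂/∂c₁ … = 0 gives: 106·c₁ + 8·c₀ = 168;  8·c₁ + 10·c₀ = 28.
Δ = 106·10 − 8² = 996.
c₁ = (168·10 − 8·28)/996 = 364/249; c₀ = (106·28 − 8·168)/996 = 406/249.

c₁ = 1.462, c₀ = 1.631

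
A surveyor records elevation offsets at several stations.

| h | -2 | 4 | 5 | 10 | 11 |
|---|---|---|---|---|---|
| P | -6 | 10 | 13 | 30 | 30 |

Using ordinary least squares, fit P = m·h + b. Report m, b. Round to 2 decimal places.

m = 2.89, b = -0.79

Compute the Gram sums: Σh·h = 266, Σh = 28, Σ1 = 5.
Right-hand side: Σh·P = 747, ΣP = 77.
Normal equations: [[266, 28]; [28, 5]]·[m, b]ᵀ = [747, 77]ᵀ.
det = 266·5 − 28² = 546.
m = (747·5 − 28·77)/546 = 1579/546; b = (266·77 − 28·747)/546 = -31/39.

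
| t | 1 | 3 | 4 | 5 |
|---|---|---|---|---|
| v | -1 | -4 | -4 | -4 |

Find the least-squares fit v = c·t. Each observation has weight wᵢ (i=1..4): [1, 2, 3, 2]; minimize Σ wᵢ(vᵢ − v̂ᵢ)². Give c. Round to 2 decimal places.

c = -0.97

The normal equations are: 117·c = -113.
(Σwᵢ·t·t = 117, Σwᵢ·t·v = -113.)
c = (-113)/117 = -0.965812.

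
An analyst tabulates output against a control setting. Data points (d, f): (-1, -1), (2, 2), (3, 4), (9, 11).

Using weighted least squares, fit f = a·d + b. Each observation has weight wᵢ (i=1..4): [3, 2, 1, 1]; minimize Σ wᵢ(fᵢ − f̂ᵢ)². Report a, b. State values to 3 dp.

a = 1.201, b = 0.056

From the data, Σwᵢ·d·d = 101, Σwᵢ·d = 13, Σwᵢ·1 = 7.
And Σwᵢ·d·f = 122, Σwᵢ·f = 16.
So XᵀWX·[a, b]ᵀ = XᵀWf: [[101, 13]; [13, 7]]·[a, b]ᵀ = [122, 16]ᵀ.
Determinant 101·7 − 13² = 538.
a = (122·7 − 13·16)/538 = 323/269; b = (101·16 − 13·122)/538 = 15/269.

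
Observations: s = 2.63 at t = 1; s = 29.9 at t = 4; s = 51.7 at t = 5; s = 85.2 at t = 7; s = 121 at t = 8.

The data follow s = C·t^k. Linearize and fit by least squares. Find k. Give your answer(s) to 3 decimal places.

With ln sᵢ as the transformed response and ln tᵢ as the regressor:
AᵀA = [[12.6227, 7.0211]; [7.0211, 5]], rhs = [29.6825, 17.5511]ᵀ  (here Σln t = 7.0211, Σ(ln t)² = 12.6227, Σln s = 17.5511, Σln t·ln s = 29.6825).
Slope k = (n·Σln t·ln s − Σln t·Σln s)/(n·Σ(ln t)² − (Σln t)²) = (5·29.6825 − 7.0211·17.5511)/13.8181 = 1.82261; ln C = (Σln s − k·Σln t)/n = 0.95088.

k = 1.823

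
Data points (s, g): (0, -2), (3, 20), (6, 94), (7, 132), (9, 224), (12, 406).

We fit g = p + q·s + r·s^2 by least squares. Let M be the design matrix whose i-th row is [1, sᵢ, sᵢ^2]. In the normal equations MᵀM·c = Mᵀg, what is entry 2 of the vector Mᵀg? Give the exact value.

8436

Entry 2 ↔ basis s, so (Mᵀg)_{2} = Σᵢ (s)·gᵢ = (0)·(-2) + (3)·(20) + (6)·(94) + (7)·(132) + (9)·(224) + (12)·(406) = 8436.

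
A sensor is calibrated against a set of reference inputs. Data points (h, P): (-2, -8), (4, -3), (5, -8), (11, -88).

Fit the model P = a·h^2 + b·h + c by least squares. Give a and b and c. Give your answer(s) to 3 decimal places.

Compute the Gram sums: Σh^2·h^2 = 15538, Σh^2·h = 1512, Σh^2 = 166, Σh·h = 166, Σh = 18, Σ1 = 4.
For XᵀP: Σh^2·P = -10928, Σh·P = -1004, ΣP = -107.
So XᵀX·[a, b, c]ᵀ = XᵀP: [[15538, 1512, 166]; [1512, 166, 18]; [166, 18, 4]]·[a, b, c]ᵀ = [-10928, -1004, -107]ᵀ.
Inverting the 3×3 Gram matrix, [a, b, c]ᵀ = [-85/84, 1409/476, 2747/1428]ᵀ.

a = -1.012, b = 2.960, c = 1.924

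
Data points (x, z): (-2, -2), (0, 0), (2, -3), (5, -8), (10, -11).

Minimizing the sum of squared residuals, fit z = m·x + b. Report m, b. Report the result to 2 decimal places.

m = -0.91, b = -2.07

The normal system MᵀM·[m, b]ᵀ = Mᵀz is [[133, 15]; [15, 5]]·[m, b]ᵀ = [-152, -24]ᵀ.
det = 133·5 − 15² = 440.
m = ((-152)·5 − 15·(-24))/440 = -10/11; b = (133·(-24) − 15·(-152))/440 = -114/55.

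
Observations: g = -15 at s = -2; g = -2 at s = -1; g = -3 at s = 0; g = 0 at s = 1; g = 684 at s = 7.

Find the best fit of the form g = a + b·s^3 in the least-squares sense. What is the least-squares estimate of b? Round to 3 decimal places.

The normal system MᵀM·[a, b]ᵀ = Mᵀg is [[5, 335]; [335, 117715]]·[a, b]ᵀ = [664, 234734]ᵀ.
Δ = 5·117715 − 335² = 476350.
a = (664·117715 − 335·234734)/476350 = -6759/6805; b = (5·234734 − 335·664)/476350 = 13589/6805.

b = 1.997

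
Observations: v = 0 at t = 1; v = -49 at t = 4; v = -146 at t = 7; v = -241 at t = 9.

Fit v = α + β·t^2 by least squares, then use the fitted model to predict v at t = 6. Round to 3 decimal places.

Normal-equation sums: Σ1 = 4, Σt^2 = 147, Σt^2·t^2 = 9219.
And Σv = -436, Σt^2·v = -27459.
MᵀM·[α, β]ᵀ = Mᵀv becomes [[4, 147]; [147, 9219]]·[α, β]ᵀ = [-436, -27459]ᵀ.
Eliminating β: 9219·(row 1) − 147·(row 2) gives 15267·α = 9219·(-436) − 147·(-27459) = 16989, so α = 809/727.
Then β = ((-27459) − 147·(809/727))/9219 = -15248/5089.
At t = 6: v̂ = (809/727)·(1) + (-15248/5089)·(36) = -543265/5089.

v̂ = -106.753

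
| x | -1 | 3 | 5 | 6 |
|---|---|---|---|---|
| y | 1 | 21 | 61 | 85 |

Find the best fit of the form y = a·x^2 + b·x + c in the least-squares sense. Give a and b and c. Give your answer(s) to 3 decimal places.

a = 2.312, b = 0.557, c = -0.845

From the data, Σx^2·x^2 = 2003, Σx^2·x = 367, Σx^2 = 71, Σx·x = 71, Σx = 13, Σ1 = 4.
Right-hand side: Σx^2·y = 4775, Σx·y = 877, Σy = 168.
Normal equations: [[2003, 367, 71]; [367, 71, 13]; [71, 13, 4]]·[a, b, c]ᵀ = [4775, 877, 168]ᵀ.
Solving the 3×3 system (Gaussian elimination) gives a = 215/93, b = 259/465, c = -131/155.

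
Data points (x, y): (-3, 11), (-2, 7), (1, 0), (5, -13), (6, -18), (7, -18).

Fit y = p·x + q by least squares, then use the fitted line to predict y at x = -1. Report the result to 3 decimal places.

ŷ = 4.821

With design matrix M, MᵀM = [[124, 14]; [14, 6]] and Mᵀy = [-346, -31]ᵀ.
Δ = 124·6 − 14² = 548.
p = ((-346)·6 − 14·(-31))/548 = -821/274; q = (124·(-31) − 14·(-346))/548 = 250/137.
At x = -1: ŷ = (-821/274)·(-1) + (250/137)·(1) = 1321/274.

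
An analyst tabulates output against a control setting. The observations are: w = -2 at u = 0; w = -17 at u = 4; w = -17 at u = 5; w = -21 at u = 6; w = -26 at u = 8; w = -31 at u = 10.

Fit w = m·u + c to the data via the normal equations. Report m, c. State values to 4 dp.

AᵀA·[m, c]ᵀ = Aᵀw reads: 241·m + 33·c = -797;  33·m + 6·c = -114.
(Σu·u = 241, Σu = 33, Σ1 = 6, Σu·w = -797, Σw = -114.)
Determinant 241·6 − 33² = 357.
m = ((-797)·6 − 33·(-114))/357 = -20/7; c = (241·(-114) − 33·(-797))/357 = -23/7.

m = -2.8571, c = -3.2857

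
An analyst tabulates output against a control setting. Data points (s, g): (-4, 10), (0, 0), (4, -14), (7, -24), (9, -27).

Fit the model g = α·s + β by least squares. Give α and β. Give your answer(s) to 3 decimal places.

α = -2.987, β = -1.440

Compute the Gram sums: Σs·s = 162, Σs = 16, Σ1 = 5.
Moment sums: Σs·g = -507, Σg = -55.
So AᵀA·[α, β]ᵀ = Aᵀg: [[162, 16]; [16, 5]]·[α, β]ᵀ = [-507, -55]ᵀ.
det = 162·5 − 16² = 554.
α = ((-507)·5 − 16·(-55))/554 = -1655/554; β = (162·(-55) − 16·(-507))/554 = -399/277.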